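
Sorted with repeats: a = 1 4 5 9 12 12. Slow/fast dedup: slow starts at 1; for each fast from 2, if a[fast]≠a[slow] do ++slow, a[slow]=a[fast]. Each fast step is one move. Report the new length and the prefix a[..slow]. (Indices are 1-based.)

slow=1 fast=2: a[fast]=4≠a[slow]=1 write a[2]=4, slow++,fast++
slow=2 fast=3: a[fast]=5≠a[slow]=4 write a[3]=5, slow++,fast++
slow=3 fast=4: a[fast]=9≠a[slow]=5 write a[4]=9, slow++,fast++
slow=4 fast=5: a[fast]=12≠a[slow]=9 write a[5]=12, slow++,fast++
slow=5 fast=6: a[fast]=12=a[slow] dup, fast++

length 5; prefix = [1, 4, 5, 9, 12]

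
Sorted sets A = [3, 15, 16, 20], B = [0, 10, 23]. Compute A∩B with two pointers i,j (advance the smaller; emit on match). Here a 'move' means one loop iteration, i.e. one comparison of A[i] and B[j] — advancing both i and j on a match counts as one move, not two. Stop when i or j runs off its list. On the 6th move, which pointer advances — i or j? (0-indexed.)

[i=0,j=0] 3>0 → j++
[i=0,j=1] 3<10 → i++
[i=1,j=1] 15>10 → j++
[i=1,j=2] 15<23 → i++
[i=2,j=2] 16<23 → i++
[i=3,j=2] 20<23 → i++

i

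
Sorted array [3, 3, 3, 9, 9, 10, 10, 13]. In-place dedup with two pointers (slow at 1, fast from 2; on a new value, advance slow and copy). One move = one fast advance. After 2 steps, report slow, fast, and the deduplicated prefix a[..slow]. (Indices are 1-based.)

slow=1, fast=4, prefix=[3]

(s=1,f=2) a[fast]=3=a[slow] dup → fast++
(s=1,f=3) a[fast]=3=a[slow] dup → fast++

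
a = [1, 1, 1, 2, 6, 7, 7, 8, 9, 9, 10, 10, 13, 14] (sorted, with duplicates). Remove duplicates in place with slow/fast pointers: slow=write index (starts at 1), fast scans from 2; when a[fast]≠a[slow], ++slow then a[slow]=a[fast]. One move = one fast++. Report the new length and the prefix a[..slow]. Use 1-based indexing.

(s=1,f=2) a[fast]=1=a[slow] dup → fast++
(s=1,f=3) a[fast]=1=a[slow] dup → fast++
(s=1,f=4) a[fast]=2≠a[slow]=1 write a[2]=2 → slow++,fast++
(s=2,f=5) a[fast]=6≠a[slow]=2 write a[3]=6 → slow++,fast++
(s=3,f=6) a[fast]=7≠a[slow]=6 write a[4]=7 → slow++,fast++
(s=4,f=7) a[fast]=7=a[slow] dup → fast++
(s=4,f=8) a[fast]=8≠a[slow]=7 write a[5]=8 → slow++,fast++
(s=5,f=9) a[fast]=9≠a[slow]=8 write a[6]=9 → slow++,fast++
(s=6,f=10) a[fast]=9=a[slow] dup → fast++
(s=6,f=11) a[fast]=10≠a[slow]=9 write a[7]=10 → slow++,fast++
(s=7,f=12) a[fast]=10=a[slow] dup → fast++
(s=7,f=13) a[fast]=13≠a[slow]=10 write a[8]=13 → slow++,fast++
(s=8,f=14) a[fast]=14≠a[slow]=13 write a[9]=14 → slow++,fast++

length 9; prefix = [1, 2, 6, 7, 8, 9, 10, 13, 14]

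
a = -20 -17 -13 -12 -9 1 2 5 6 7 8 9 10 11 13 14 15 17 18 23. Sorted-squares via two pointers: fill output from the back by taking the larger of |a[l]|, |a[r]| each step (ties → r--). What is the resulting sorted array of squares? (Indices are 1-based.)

[1, 4, 25, 36, 49, 64, 81, 81, 100, 121, 144, 169, 169, 196, 225, 289, 289, 324, 400, 529]

[1,20] |-20|<=|23| out[20]=529 → r--
[1,19] |-20|>|18| out[19]=400 → l++
[2,19] |-17|<=|18| out[18]=324 → r--
[2,18] |-17|<=|17| out[17]=289 → r--
[2,17] |-17|>|15| out[16]=289 → l++
[3,17] |-13|<=|15| out[15]=225 → r--
[3,16] |-13|<=|14| out[14]=196 → r--
[3,15] |-13|<=|13| out[13]=169 → r--
[3,14] |-13|>|11| out[12]=169 → l++
[4,14] |-12|>|11| out[11]=144 → l++
[5,14] |-9|<=|11| out[10]=121 → r--
[5,13] |-9|<=|10| out[9]=100 → r--
[5,12] |-9|<=|9| out[8]=81 → r--
[5,11] |-9|>|8| out[7]=81 → l++
[6,11] |1|<=|8| out[6]=64 → r--
[6,10] |1|<=|7| out[5]=49 → r--
[6,9] |1|<=|6| out[4]=36 → r--
[6,8] |1|<=|5| out[3]=25 → r--
[6,7] |1|<=|2| out[2]=4 → r--
[6,6] |1|<=|1| out[1]=1 → r--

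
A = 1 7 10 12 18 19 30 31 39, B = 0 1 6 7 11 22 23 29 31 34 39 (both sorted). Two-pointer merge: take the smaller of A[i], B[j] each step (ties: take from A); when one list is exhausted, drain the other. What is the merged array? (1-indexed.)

[0, 1, 1, 6, 7, 7, 10, 11, 12, 18, 19, 22, 23, 29, 30, 31, 31, 34, 39, 39]

[i=1,j=1] A[i]=1>B[j]=0 take 0 → j++
[i=1,j=2] A[i]=1<=B[j]=1 take 1 → i++
[i=2,j=2] A[i]=7>B[j]=1 take 1 → j++
[i=2,j=3] A[i]=7>B[j]=6 take 6 → j++
[i=2,j=4] A[i]=7<=B[j]=7 take 7 → i++
[i=3,j=4] A[i]=10>B[j]=7 take 7 → j++
[i=3,j=5] A[i]=10<=B[j]=11 take 10 → i++
[i=4,j=5] A[i]=12>B[j]=11 take 11 → j++
[i=4,j=6] A[i]=12<=B[j]=22 take 12 → i++
[i=5,j=6] A[i]=18<=B[j]=22 take 18 → i++
[i=6,j=6] A[i]=19<=B[j]=22 take 19 → i++
[i=7,j=6] A[i]=30>B[j]=22 take 22 → j++
[i=7,j=7] A[i]=30>B[j]=23 take 23 → j++
[i=7,j=8] A[i]=30>B[j]=29 take 29 → j++
[i=7,j=9] A[i]=30<=B[j]=31 take 30 → i++
[i=8,j=9] A[i]=31<=B[j]=31 take 31 → i++
[i=9,j=9] A[i]=39>B[j]=31 take 31 → j++
[i=9,j=10] A[i]=39>B[j]=34 take 34 → j++
[i=9,j=11] A[i]=39<=B[j]=39 take 39 → i++
[i=10,j=11] A done, take B[j]=39 → j++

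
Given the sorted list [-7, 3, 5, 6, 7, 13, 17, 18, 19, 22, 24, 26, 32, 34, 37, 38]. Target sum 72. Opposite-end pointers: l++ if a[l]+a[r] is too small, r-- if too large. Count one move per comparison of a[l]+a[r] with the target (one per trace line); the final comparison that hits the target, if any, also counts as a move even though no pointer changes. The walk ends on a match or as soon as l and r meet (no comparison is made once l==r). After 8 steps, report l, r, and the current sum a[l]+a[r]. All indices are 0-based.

l=0 r=15: -7+38=31 <72, l++
l=1 r=15: 3+38=41 <72, l++
l=2 r=15: 5+38=43 <72, l++
l=3 r=15: 6+38=44 <72, l++
l=4 r=15: 7+38=45 <72, l++
l=5 r=15: 13+38=51 <72, l++
l=6 r=15: 17+38=55 <72, l++
l=7 r=15: 18+38=56 <72, l++

l=8, r=15, sum=57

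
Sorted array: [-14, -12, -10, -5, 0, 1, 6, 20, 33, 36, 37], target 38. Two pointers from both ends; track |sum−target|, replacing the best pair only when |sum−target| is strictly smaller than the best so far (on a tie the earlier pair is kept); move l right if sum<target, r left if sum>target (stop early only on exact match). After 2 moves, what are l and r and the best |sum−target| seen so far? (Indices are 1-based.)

l=1 r=11: -14+37=23 d=15 *, l++
l=2 r=11: -12+37=25 d=13 *, l++

l=3, r=11, best |Δ|=13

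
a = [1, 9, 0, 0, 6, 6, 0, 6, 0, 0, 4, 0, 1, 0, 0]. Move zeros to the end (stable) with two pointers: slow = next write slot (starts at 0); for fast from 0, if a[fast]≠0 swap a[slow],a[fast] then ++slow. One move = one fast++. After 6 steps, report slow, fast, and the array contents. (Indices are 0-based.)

(s=0,f=0) a[fast]=1≠0 swap→a[0]=1 → slow++,fast++
(s=1,f=1) a[fast]=9≠0 swap→a[1]=9 → slow++,fast++
(s=2,f=2) a[fast]=0 → fast++
(s=2,f=3) a[fast]=0 → fast++
(s=2,f=4) a[fast]=6≠0 swap→a[2]=6 → slow++,fast++
(s=3,f=5) a[fast]=6≠0 swap→a[3]=6 → slow++,fast++

slow=4, fast=6, a=[1, 9, 6, 6, 0, 0, 0, 6, 0, 0, 4, 0, 1, 0, 0]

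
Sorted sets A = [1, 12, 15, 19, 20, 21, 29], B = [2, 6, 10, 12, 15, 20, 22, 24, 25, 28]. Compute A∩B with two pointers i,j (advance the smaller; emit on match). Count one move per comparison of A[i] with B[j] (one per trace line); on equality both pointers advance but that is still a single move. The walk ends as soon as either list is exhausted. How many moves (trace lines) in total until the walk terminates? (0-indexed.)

13 moves

[i=0,j=0] 1<2 → i++
[i=1,j=0] 12>2 → j++
[i=1,j=1] 12>6 → j++
[i=1,j=2] 12>10 → j++
[i=1,j=3] 12==12 emit → i++,j++
[i=2,j=4] 15==15 emit → i++,j++
[i=3,j=5] 19<20 → i++
[i=4,j=5] 20==20 emit → i++,j++
[i=5,j=6] 21<22 → i++
[i=6,j=6] 29>22 → j++
[i=6,j=7] 29>24 → j++
[i=6,j=8] 29>25 → j++
[i=6,j=9] 29>28 → j++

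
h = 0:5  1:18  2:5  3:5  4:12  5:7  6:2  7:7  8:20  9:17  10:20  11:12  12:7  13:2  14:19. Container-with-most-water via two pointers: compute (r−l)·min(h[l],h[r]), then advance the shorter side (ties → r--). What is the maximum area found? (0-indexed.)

max area = 234

l=0 r=14: min(5,19)*14=70 best=70 *, l++
l=1 r=14: min(18,19)*13=234 best=234 *, l++
l=2 r=14: min(5,19)*12=60 best=234, l++
l=3 r=14: min(5,19)*11=55 best=234, l++
l=4 r=14: min(12,19)*10=120 best=234, l++
l=5 r=14: min(7,19)*9=63 best=234, l++
l=6 r=14: min(2,19)*8=16 best=234, l++
l=7 r=14: min(7,19)*7=49 best=234, l++
l=8 r=14: min(20,19)*6=114 best=234, r--
l=8 r=13: min(20,2)*5=10 best=234, r--
l=8 r=12: min(20,7)*4=28 best=234, r--
l=8 r=11: min(20,12)*3=36 best=234, r--
l=8 r=10: min(20,20)*2=40 best=234, r--
l=8 r=9: min(20,17)*1=17 best=234, r--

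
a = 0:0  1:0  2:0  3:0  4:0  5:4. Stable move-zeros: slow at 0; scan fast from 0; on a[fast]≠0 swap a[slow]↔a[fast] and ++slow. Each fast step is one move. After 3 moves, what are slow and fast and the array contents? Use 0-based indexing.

slow=0, fast=3, a=[0, 0, 0, 0, 0, 4]

(s=0,f=0) a[fast]=0 → fast++
(s=0,f=1) a[fast]=0 → fast++
(s=0,f=2) a[fast]=0 → fast++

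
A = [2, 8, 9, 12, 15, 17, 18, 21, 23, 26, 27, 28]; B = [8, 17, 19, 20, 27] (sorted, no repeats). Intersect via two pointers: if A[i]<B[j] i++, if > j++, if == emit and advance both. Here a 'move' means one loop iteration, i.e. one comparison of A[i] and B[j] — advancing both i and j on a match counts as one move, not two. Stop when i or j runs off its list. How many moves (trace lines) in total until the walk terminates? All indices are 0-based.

[i=0,j=0] 2<8 → i++
[i=1,j=0] 8==8 emit → i++,j++
[i=2,j=1] 9<17 → i++
[i=3,j=1] 12<17 → i++
[i=4,j=1] 15<17 → i++
[i=5,j=1] 17==17 emit → i++,j++
[i=6,j=2] 18<19 → i++
[i=7,j=2] 21>19 → j++
[i=7,j=3] 21>20 → j++
[i=7,j=4] 21<27 → i++
[i=8,j=4] 23<27 → i++
[i=9,j=4] 26<27 → i++
[i=10,j=4] 27==27 emit → i++,j++

13 moves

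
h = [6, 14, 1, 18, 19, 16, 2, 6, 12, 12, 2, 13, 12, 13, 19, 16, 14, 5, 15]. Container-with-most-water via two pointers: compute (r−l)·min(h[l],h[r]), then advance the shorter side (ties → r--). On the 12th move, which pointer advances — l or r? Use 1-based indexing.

r

[1,19] min(6,15)*18=108 best=108 * → l++
[2,19] min(14,15)*17=238 best=238 * → l++
[3,19] min(1,15)*16=16 best=238 → l++
[4,19] min(18,15)*15=225 best=238 → r--
[4,18] min(18,5)*14=70 best=238 → r--
[4,17] min(18,14)*13=182 best=238 → r--
[4,16] min(18,16)*12=192 best=238 → r--
[4,15] min(18,19)*11=198 best=238 → l++
[5,15] min(19,19)*10=190 best=238 → r--
[5,14] min(19,13)*9=117 best=238 → r--
[5,13] min(19,12)*8=96 best=238 → r--
[5,12] min(19,13)*7=91 best=238 → r--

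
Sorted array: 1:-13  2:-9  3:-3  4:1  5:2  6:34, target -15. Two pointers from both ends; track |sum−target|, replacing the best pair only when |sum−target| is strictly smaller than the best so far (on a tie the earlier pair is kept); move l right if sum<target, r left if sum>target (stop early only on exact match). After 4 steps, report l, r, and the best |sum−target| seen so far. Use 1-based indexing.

l=2, r=3, best |Δ|=1

l=1 r=6: -13+34=21 d=36 *, r--
l=1 r=5: -13+2=-11 d=4 *, r--
l=1 r=4: -13+1=-12 d=3 *, r--
l=1 r=3: -13+-3=-16 d=1 *, l++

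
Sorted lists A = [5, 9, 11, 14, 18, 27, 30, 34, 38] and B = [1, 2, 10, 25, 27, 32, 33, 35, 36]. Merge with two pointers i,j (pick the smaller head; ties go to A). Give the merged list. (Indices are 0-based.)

[1, 2, 5, 9, 10, 11, 14, 18, 25, 27, 27, 30, 32, 33, 34, 35, 36, 38]

i=0 j=0: A[i]=5>B[j]=1 take 1, j++
i=0 j=1: A[i]=5>B[j]=2 take 2, j++
i=0 j=2: A[i]=5<=B[j]=10 take 5, i++
i=1 j=2: A[i]=9<=B[j]=10 take 9, i++
i=2 j=2: A[i]=11>B[j]=10 take 10, j++
i=2 j=3: A[i]=11<=B[j]=25 take 11, i++
i=3 j=3: A[i]=14<=B[j]=25 take 14, i++
i=4 j=3: A[i]=18<=B[j]=25 take 18, i++
i=5 j=3: A[i]=27>B[j]=25 take 25, j++
i=5 j=4: A[i]=27<=B[j]=27 take 27, i++
i=6 j=4: A[i]=30>B[j]=27 take 27, j++
i=6 j=5: A[i]=30<=B[j]=32 take 30, i++
i=7 j=5: A[i]=34>B[j]=32 take 32, j++
i=7 j=6: A[i]=34>B[j]=33 take 33, j++
i=7 j=7: A[i]=34<=B[j]=35 take 34, i++
i=8 j=7: A[i]=38>B[j]=35 take 35, j++
i=8 j=8: A[i]=38>B[j]=36 take 36, j++
i=8 j=9: B done, take A[i]=38, i++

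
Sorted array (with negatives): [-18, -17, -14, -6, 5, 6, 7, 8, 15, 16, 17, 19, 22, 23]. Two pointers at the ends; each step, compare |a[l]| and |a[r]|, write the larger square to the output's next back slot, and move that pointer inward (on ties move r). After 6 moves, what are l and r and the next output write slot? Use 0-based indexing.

l=2, r=9, next write slot=7

[0,13] |-18|<=|23| out[13]=529 → r--
[0,12] |-18|<=|22| out[12]=484 → r--
[0,11] |-18|<=|19| out[11]=361 → r--
[0,10] |-18|>|17| out[10]=324 → l++
[1,10] |-17|<=|17| out[9]=289 → r--
[1,9] |-17|>|16| out[8]=289 → l++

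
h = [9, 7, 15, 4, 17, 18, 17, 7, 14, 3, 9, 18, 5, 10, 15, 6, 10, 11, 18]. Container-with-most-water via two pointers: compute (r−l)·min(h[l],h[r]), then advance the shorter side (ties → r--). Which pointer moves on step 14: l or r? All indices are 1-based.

r

[1,19] min(9,18)*18=162 best=162 * → l++
[2,19] min(7,18)*17=119 best=162 → l++
[3,19] min(15,18)*16=240 best=240 * → l++
[4,19] min(4,18)*15=60 best=240 → l++
[5,19] min(17,18)*14=238 best=240 → l++
[6,19] min(18,18)*13=234 best=240 → r--
[6,18] min(18,11)*12=132 best=240 → r--
[6,17] min(18,10)*11=110 best=240 → r--
[6,16] min(18,6)*10=60 best=240 → r--
[6,15] min(18,15)*9=135 best=240 → r--
[6,14] min(18,10)*8=80 best=240 → r--
[6,13] min(18,5)*7=35 best=240 → r--
[6,12] min(18,18)*6=108 best=240 → r--
[6,11] min(18,9)*5=45 best=240 → r--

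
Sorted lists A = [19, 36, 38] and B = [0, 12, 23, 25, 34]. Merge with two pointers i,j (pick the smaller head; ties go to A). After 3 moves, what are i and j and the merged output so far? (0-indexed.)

i=1, j=2, merged so far=[0, 12, 19]

[i=0,j=0] A[i]=19>B[j]=0 take 0 → j++
[i=0,j=1] A[i]=19>B[j]=12 take 12 → j++
[i=0,j=2] A[i]=19<=B[j]=23 take 19 → i++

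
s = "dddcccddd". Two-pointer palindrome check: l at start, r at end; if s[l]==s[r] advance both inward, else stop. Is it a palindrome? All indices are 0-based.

palindrome

l=0 r=8: 'd'=='d', l++,r--
l=1 r=7: 'd'=='d', l++,r--
l=2 r=6: 'd'=='d', l++,r--
l=3 r=5: 'c'=='c', l++,r--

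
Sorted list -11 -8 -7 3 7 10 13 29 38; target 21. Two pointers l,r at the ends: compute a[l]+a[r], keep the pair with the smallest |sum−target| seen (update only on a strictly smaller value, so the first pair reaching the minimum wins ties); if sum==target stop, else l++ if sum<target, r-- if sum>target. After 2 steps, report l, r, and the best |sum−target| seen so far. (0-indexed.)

[0,8] -11+38=27 d=6 * → r--
[0,7] -11+29=18 d=3 * → l++

l=1, r=7, best |Δ|=3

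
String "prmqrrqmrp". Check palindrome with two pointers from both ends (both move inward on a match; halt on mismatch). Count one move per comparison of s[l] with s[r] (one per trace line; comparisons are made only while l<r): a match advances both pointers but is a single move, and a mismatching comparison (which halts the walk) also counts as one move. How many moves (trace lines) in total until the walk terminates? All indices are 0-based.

l=0 r=9: 'p'=='p', l++,r--
l=1 r=8: 'r'=='r', l++,r--
l=2 r=7: 'm'=='m', l++,r--
l=3 r=6: 'q'=='q', l++,r--
l=4 r=5: 'r'=='r', l++,r--

5 moves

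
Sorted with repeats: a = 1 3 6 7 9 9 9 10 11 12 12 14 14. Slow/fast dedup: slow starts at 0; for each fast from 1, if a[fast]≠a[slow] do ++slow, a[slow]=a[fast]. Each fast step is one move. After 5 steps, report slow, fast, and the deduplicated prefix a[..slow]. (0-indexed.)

slow=0 fast=1: a[fast]=3≠a[slow]=1 write a[1]=3, slow++,fast++
slow=1 fast=2: a[fast]=6≠a[slow]=3 write a[2]=6, slow++,fast++
slow=2 fast=3: a[fast]=7≠a[slow]=6 write a[3]=7, slow++,fast++
slow=3 fast=4: a[fast]=9≠a[slow]=7 write a[4]=9, slow++,fast++
slow=4 fast=5: a[fast]=9=a[slow] dup, fast++

slow=4, fast=6, prefix=[1, 3, 6, 7, 9]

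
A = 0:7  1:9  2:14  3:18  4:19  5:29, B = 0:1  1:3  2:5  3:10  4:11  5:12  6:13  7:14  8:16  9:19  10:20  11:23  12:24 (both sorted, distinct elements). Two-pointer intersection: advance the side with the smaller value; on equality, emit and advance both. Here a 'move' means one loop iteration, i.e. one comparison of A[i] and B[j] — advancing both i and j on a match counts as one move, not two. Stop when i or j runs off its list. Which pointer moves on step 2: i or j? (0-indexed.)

[i=0,j=0] 7>1 → j++
[i=0,j=1] 7>3 → j++

j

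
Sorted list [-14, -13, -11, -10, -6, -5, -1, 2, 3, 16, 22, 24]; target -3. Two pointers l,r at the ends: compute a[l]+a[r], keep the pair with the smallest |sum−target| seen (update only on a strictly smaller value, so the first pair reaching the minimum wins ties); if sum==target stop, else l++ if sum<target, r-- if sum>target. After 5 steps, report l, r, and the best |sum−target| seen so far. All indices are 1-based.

[1,12] -14+24=10 d=13 * → r--
[1,11] -14+22=8 d=11 * → r--
[1,10] -14+16=2 d=5 * → r--
[1,9] -14+3=-11 d=8 → l++
[2,9] -13+3=-10 d=7 → l++

l=3, r=9, best |Δ|=5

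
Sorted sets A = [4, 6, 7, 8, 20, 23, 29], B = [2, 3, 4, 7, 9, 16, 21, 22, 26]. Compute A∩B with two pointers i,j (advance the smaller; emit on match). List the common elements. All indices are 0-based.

i=0 j=0: 4>2, j++
i=0 j=1: 4>3, j++
i=0 j=2: 4==4 emit, i++,j++
i=1 j=3: 6<7, i++
i=2 j=3: 7==7 emit, i++,j++
i=3 j=4: 8<9, i++
i=4 j=4: 20>9, j++
i=4 j=5: 20>16, j++
i=4 j=6: 20<21, i++
i=5 j=6: 23>21, j++
i=5 j=7: 23>22, j++
i=5 j=8: 23<26, i++
i=6 j=8: 29>26, j++

intersection = [4, 7]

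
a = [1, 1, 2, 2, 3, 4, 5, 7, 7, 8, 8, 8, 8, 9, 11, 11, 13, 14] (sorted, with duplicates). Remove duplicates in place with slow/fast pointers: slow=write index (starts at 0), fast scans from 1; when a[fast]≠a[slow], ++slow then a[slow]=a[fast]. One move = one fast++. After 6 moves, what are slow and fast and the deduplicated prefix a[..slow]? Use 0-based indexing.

slow=4, fast=7, prefix=[1, 2, 3, 4, 5]

(s=0,f=1) a[fast]=1=a[slow] dup → fast++
(s=0,f=2) a[fast]=2≠a[slow]=1 write a[1]=2 → slow++,fast++
(s=1,f=3) a[fast]=2=a[slow] dup → fast++
(s=1,f=4) a[fast]=3≠a[slow]=2 write a[2]=3 → slow++,fast++
(s=2,f=5) a[fast]=4≠a[slow]=3 write a[3]=4 → slow++,fast++
(s=3,f=6) a[fast]=5≠a[slow]=4 write a[4]=5 → slow++,fast++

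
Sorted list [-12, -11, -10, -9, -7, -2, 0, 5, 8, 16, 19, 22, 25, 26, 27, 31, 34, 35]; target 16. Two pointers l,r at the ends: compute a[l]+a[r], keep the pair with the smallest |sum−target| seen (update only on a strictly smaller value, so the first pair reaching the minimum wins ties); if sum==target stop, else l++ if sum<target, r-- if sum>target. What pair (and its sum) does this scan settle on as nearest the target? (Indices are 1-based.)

[1,18] -12+35=23 d=7 * → r--
[1,17] -12+34=22 d=6 * → r--
[1,16] -12+31=19 d=3 * → r--
[1,15] -12+27=15 d=1 * → l++
[2,15] -11+27=16 d=0 * → stop

pair (-11, 27) with sum 16 (|Δ|=0)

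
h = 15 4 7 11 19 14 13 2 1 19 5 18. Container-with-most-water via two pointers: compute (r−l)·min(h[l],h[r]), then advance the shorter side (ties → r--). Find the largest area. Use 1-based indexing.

[1,12] min(15,18)*11=165 best=165 * → l++
[2,12] min(4,18)*10=40 best=165 → l++
[3,12] min(7,18)*9=63 best=165 → l++
[4,12] min(11,18)*8=88 best=165 → l++
[5,12] min(19,18)*7=126 best=165 → r--
[5,11] min(19,5)*6=30 best=165 → r--
[5,10] min(19,19)*5=95 best=165 → r--
[5,9] min(19,1)*4=4 best=165 → r--
[5,8] min(19,2)*3=6 best=165 → r--
[5,7] min(19,13)*2=26 best=165 → r--
[5,6] min(19,14)*1=14 best=165 → r--

max area = 165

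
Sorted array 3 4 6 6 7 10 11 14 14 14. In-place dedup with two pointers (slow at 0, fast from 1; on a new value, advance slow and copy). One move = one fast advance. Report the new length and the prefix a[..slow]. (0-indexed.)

(s=0,f=1) a[fast]=4≠a[slow]=3 write a[1]=4 → slow++,fast++
(s=1,f=2) a[fast]=6≠a[slow]=4 write a[2]=6 → slow++,fast++
(s=2,f=3) a[fast]=6=a[slow] dup → fast++
(s=2,f=4) a[fast]=7≠a[slow]=6 write a[3]=7 → slow++,fast++
(s=3,f=5) a[fast]=10≠a[slow]=7 write a[4]=10 → slow++,fast++
(s=4,f=6) a[fast]=11≠a[slow]=10 write a[5]=11 → slow++,fast++
(s=5,f=7) a[fast]=14≠a[slow]=11 write a[6]=14 → slow++,fast++
(s=6,f=8) a[fast]=14=a[slow] dup → fast++
(s=6,f=9) a[fast]=14=a[slow] dup → fast++

length 7; prefix = [3, 4, 6, 7, 10, 11, 14]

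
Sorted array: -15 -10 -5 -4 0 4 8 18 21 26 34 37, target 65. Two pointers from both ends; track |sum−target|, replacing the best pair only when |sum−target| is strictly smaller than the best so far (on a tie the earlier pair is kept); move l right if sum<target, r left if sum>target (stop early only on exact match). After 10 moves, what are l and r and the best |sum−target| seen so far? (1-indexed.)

l=1 r=12: -15+37=22 d=43 *, l++
l=2 r=12: -10+37=27 d=38 *, l++
l=3 r=12: -5+37=32 d=33 *, l++
l=4 r=12: -4+37=33 d=32 *, l++
l=5 r=12: 0+37=37 d=28 *, l++
l=6 r=12: 4+37=41 d=24 *, l++
l=7 r=12: 8+37=45 d=20 *, l++
l=8 r=12: 18+37=55 d=10 *, l++
l=9 r=12: 21+37=58 d=7 *, l++
l=10 r=12: 26+37=63 d=2 *, l++

l=11, r=12, best |Δ|=2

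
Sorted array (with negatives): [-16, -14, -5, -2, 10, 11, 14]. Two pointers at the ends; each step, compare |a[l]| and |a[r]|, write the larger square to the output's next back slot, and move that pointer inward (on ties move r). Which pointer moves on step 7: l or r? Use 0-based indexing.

l=0 r=6: |-16|>|14| out[6]=256, l++
l=1 r=6: |-14|<=|14| out[5]=196, r--
l=1 r=5: |-14|>|11| out[4]=196, l++
l=2 r=5: |-5|<=|11| out[3]=121, r--
l=2 r=4: |-5|<=|10| out[2]=100, r--
l=2 r=3: |-5|>|-2| out[1]=25, l++
l=3 r=3: |-2|<=|-2| out[0]=4, r--

r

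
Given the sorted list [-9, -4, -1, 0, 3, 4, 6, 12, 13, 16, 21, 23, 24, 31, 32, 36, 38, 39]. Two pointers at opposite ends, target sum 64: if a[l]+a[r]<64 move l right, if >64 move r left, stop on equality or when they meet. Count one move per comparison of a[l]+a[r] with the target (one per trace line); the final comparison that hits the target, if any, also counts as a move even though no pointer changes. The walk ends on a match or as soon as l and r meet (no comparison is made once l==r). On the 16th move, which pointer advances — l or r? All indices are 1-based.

r

l=1 r=18: -9+39=30 <64, l++
l=2 r=18: -4+39=35 <64, l++
l=3 r=18: -1+39=38 <64, l++
l=4 r=18: 0+39=39 <64, l++
l=5 r=18: 3+39=42 <64, l++
l=6 r=18: 4+39=43 <64, l++
l=7 r=18: 6+39=45 <64, l++
l=8 r=18: 12+39=51 <64, l++
l=9 r=18: 13+39=52 <64, l++
l=10 r=18: 16+39=55 <64, l++
l=11 r=18: 21+39=60 <64, l++
l=12 r=18: 23+39=62 <64, l++
l=13 r=18: 24+39=63 <64, l++
l=14 r=18: 31+39=70 >64, r--
l=14 r=17: 31+38=69 >64, r--
l=14 r=16: 31+36=67 >64, r--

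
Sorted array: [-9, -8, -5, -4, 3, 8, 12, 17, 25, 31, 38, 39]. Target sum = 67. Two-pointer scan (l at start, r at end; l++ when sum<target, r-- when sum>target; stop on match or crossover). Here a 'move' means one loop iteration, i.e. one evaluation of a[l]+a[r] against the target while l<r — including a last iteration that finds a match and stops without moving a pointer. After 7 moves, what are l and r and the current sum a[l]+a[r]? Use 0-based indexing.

[0,11] -9+39=30 <67 → l++
[1,11] -8+39=31 <67 → l++
[2,11] -5+39=34 <67 → l++
[3,11] -4+39=35 <67 → l++
[4,11] 3+39=42 <67 → l++
[5,11] 8+39=47 <67 → l++
[6,11] 12+39=51 <67 → l++

l=7, r=11, sum=56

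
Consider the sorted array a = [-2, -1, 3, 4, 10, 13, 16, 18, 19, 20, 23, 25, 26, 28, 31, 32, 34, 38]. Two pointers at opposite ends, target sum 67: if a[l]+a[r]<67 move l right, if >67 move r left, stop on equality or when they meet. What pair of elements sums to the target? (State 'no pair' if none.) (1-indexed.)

no pair

l=1 r=18: -2+38=36 <67, l++
l=2 r=18: -1+38=37 <67, l++
l=3 r=18: 3+38=41 <67, l++
l=4 r=18: 4+38=42 <67, l++
l=5 r=18: 10+38=48 <67, l++
l=6 r=18: 13+38=51 <67, l++
l=7 r=18: 16+38=54 <67, l++
l=8 r=18: 18+38=56 <67, l++
l=9 r=18: 19+38=57 <67, l++
l=10 r=18: 20+38=58 <67, l++
l=11 r=18: 23+38=61 <67, l++
l=12 r=18: 25+38=63 <67, l++
l=13 r=18: 26+38=64 <67, l++
l=14 r=18: 28+38=66 <67, l++
l=15 r=18: 31+38=69 >67, r--
l=15 r=17: 31+34=65 <67, l++
l=16 r=17: 32+34=66 <67, l++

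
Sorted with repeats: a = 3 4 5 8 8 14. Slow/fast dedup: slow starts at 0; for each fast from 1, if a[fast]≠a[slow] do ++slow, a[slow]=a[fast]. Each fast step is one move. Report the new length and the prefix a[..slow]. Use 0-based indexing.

(s=0,f=1) a[fast]=4≠a[slow]=3 write a[1]=4 → slow++,fast++
(s=1,f=2) a[fast]=5≠a[slow]=4 write a[2]=5 → slow++,fast++
(s=2,f=3) a[fast]=8≠a[slow]=5 write a[3]=8 → slow++,fast++
(s=3,f=4) a[fast]=8=a[slow] dup → fast++
(s=3,f=5) a[fast]=14≠a[slow]=8 write a[4]=14 → slow++,fast++

length 5; prefix = [3, 4, 5, 8, 14]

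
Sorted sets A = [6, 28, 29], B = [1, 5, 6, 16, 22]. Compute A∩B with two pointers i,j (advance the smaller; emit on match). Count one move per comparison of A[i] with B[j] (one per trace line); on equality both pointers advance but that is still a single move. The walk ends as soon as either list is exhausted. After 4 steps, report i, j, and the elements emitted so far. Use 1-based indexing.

[i=1,j=1] 6>1 → j++
[i=1,j=2] 6>5 → j++
[i=1,j=3] 6==6 emit → i++,j++
[i=2,j=4] 28>16 → j++

i=2, j=5, emitted=[6]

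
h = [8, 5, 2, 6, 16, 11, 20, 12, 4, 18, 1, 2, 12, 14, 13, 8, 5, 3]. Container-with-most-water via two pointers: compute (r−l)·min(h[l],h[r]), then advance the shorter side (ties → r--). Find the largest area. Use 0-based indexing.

[0,17] min(8,3)*17=51 best=51 * → r--
[0,16] min(8,5)*16=80 best=80 * → r--
[0,15] min(8,8)*15=120 best=120 * → r--
[0,14] min(8,13)*14=112 best=120 → l++
[1,14] min(5,13)*13=65 best=120 → l++
[2,14] min(2,13)*12=24 best=120 → l++
[3,14] min(6,13)*11=66 best=120 → l++
[4,14] min(16,13)*10=130 best=130 * → r--
[4,13] min(16,14)*9=126 best=130 → r--
[4,12] min(16,12)*8=96 best=130 → r--
[4,11] min(16,2)*7=14 best=130 → r--
[4,10] min(16,1)*6=6 best=130 → r--
[4,9] min(16,18)*5=80 best=130 → l++
[5,9] min(11,18)*4=44 best=130 → l++
[6,9] min(20,18)*3=54 best=130 → r--
[6,8] min(20,4)*2=8 best=130 → r--
[6,7] min(20,12)*1=12 best=130 → r--

max area = 130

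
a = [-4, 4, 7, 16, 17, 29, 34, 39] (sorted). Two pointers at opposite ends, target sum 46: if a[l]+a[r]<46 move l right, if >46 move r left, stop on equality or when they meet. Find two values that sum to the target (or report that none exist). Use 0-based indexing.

l=0 r=7: -4+39=35 <46, l++
l=1 r=7: 4+39=43 <46, l++
l=2 r=7: 7+39=46, found

(7, 39)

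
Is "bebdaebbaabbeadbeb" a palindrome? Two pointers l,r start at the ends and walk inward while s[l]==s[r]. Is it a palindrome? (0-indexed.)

[0,17] 'b'=='b' → l++,r--
[1,16] 'e'=='e' → l++,r--
[2,15] 'b'=='b' → l++,r--
[3,14] 'd'=='d' → l++,r--
[4,13] 'a'=='a' → l++,r--
[5,12] 'e'=='e' → l++,r--
[6,11] 'b'=='b' → l++,r--
[7,10] 'b'=='b' → l++,r--
[8,9] 'a'=='a' → l++,r--

palindrome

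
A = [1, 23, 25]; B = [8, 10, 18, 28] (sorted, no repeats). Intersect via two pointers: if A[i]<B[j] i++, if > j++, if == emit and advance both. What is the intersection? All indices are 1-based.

i=1 j=1: 1<8, i++
i=2 j=1: 23>8, j++
i=2 j=2: 23>10, j++
i=2 j=3: 23>18, j++
i=2 j=4: 23<28, i++
i=3 j=4: 25<28, i++

intersection = []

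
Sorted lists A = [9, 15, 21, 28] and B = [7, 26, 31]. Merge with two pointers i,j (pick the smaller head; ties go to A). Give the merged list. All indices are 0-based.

[7, 9, 15, 21, 26, 28, 31]

i=0 j=0: A[i]=9>B[j]=7 take 7, j++
i=0 j=1: A[i]=9<=B[j]=26 take 9, i++
i=1 j=1: A[i]=15<=B[j]=26 take 15, i++
i=2 j=1: A[i]=21<=B[j]=26 take 21, i++
i=3 j=1: A[i]=28>B[j]=26 take 26, j++
i=3 j=2: A[i]=28<=B[j]=31 take 28, i++
i=4 j=2: A done, take B[j]=31, j++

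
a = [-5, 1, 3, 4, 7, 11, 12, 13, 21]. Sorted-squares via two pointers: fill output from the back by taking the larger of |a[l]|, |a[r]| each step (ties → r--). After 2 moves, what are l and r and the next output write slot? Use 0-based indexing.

l=0, r=6, next write slot=6

[0,8] |-5|<=|21| out[8]=441 → r--
[0,7] |-5|<=|13| out[7]=169 → r--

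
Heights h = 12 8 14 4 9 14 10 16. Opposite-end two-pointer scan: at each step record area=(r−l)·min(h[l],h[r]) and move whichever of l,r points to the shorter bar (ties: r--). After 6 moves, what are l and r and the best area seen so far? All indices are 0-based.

l=6, r=7, best area=84

l=0 r=7: min(12,16)*7=84 best=84 *, l++
l=1 r=7: min(8,16)*6=48 best=84, l++
l=2 r=7: min(14,16)*5=70 best=84, l++
l=3 r=7: min(4,16)*4=16 best=84, l++
l=4 r=7: min(9,16)*3=27 best=84, l++
l=5 r=7: min(14,16)*2=28 best=84, l++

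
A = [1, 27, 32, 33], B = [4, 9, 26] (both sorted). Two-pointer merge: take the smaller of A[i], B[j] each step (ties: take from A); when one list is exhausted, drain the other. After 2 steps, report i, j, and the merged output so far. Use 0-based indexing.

i=1, j=1, merged so far=[1, 4]

i=0 j=0: A[i]=1<=B[j]=4 take 1, i++
i=1 j=0: A[i]=27>B[j]=4 take 4, j++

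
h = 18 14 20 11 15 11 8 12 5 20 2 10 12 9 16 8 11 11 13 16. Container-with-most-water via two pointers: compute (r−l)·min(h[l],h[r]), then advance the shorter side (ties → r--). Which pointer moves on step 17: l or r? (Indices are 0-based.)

r

l=0 r=19: min(18,16)*19=304 best=304 *, r--
l=0 r=18: min(18,13)*18=234 best=304, r--
l=0 r=17: min(18,11)*17=187 best=304, r--
l=0 r=16: min(18,11)*16=176 best=304, r--
l=0 r=15: min(18,8)*15=120 best=304, r--
l=0 r=14: min(18,16)*14=224 best=304, r--
l=0 r=13: min(18,9)*13=117 best=304, r--
l=0 r=12: min(18,12)*12=144 best=304, r--
l=0 r=11: min(18,10)*11=110 best=304, r--
l=0 r=10: min(18,2)*10=20 best=304, r--
l=0 r=9: min(18,20)*9=162 best=304, l++
l=1 r=9: min(14,20)*8=112 best=304, l++
l=2 r=9: min(20,20)*7=140 best=304, r--
l=2 r=8: min(20,5)*6=30 best=304, r--
l=2 r=7: min(20,12)*5=60 best=304, r--
l=2 r=6: min(20,8)*4=32 best=304, r--
l=2 r=5: min(20,11)*3=33 best=304, r--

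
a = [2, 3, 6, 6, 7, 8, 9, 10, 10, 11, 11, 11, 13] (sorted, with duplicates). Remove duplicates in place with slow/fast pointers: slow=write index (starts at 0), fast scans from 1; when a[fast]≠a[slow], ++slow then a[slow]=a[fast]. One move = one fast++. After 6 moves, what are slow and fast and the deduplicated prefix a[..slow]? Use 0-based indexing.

slow=5, fast=7, prefix=[2, 3, 6, 7, 8, 9]

slow=0 fast=1: a[fast]=3≠a[slow]=2 write a[1]=3, slow++,fast++
slow=1 fast=2: a[fast]=6≠a[slow]=3 write a[2]=6, slow++,fast++
slow=2 fast=3: a[fast]=6=a[slow] dup, fast++
slow=2 fast=4: a[fast]=7≠a[slow]=6 write a[3]=7, slow++,fast++
slow=3 fast=5: a[fast]=8≠a[slow]=7 write a[4]=8, slow++,fast++
slow=4 fast=6: a[fast]=9≠a[slow]=8 write a[5]=9, slow++,fast++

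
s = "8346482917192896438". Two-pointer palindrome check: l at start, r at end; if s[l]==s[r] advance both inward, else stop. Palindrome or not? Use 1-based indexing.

not a palindrome (mismatch at 5,15)

[1,19] '8'=='8' → l++,r--
[2,18] '3'=='3' → l++,r--
[3,17] '4'=='4' → l++,r--
[4,16] '6'=='6' → l++,r--
[5,15] '4'!='9' → stop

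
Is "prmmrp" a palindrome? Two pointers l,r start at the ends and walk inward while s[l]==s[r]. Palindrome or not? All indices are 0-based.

palindrome

l=0 r=5: 'p'=='p', l++,r--
l=1 r=4: 'r'=='r', l++,r--
l=2 r=3: 'm'=='m', l++,r--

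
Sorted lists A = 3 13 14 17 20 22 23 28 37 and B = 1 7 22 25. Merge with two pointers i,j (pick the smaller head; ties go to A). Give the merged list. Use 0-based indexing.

[i=0,j=0] A[i]=3>B[j]=1 take 1 → j++
[i=0,j=1] A[i]=3<=B[j]=7 take 3 → i++
[i=1,j=1] A[i]=13>B[j]=7 take 7 → j++
[i=1,j=2] A[i]=13<=B[j]=22 take 13 → i++
[i=2,j=2] A[i]=14<=B[j]=22 take 14 → i++
[i=3,j=2] A[i]=17<=B[j]=22 take 17 → i++
[i=4,j=2] A[i]=20<=B[j]=22 take 20 → i++
[i=5,j=2] A[i]=22<=B[j]=22 take 22 → i++
[i=6,j=2] A[i]=23>B[j]=22 take 22 → j++
[i=6,j=3] A[i]=23<=B[j]=25 take 23 → i++
[i=7,j=3] A[i]=28>B[j]=25 take 25 → j++
[i=7,j=4] B done, take A[i]=28 → i++
[i=8,j=4] B done, take A[i]=37 → i++

[1, 3, 7, 13, 14, 17, 20, 22, 22, 23, 25, 28, 37]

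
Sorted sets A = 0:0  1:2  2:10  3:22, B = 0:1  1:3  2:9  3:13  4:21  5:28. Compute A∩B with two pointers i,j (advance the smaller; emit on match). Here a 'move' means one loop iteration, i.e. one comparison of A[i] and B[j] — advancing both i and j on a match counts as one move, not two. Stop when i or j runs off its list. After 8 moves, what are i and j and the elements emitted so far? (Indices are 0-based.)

i=0 j=0: 0<1, i++
i=1 j=0: 2>1, j++
i=1 j=1: 2<3, i++
i=2 j=1: 10>3, j++
i=2 j=2: 10>9, j++
i=2 j=3: 10<13, i++
i=3 j=3: 22>13, j++
i=3 j=4: 22>21, j++

i=3, j=5, emitted=[]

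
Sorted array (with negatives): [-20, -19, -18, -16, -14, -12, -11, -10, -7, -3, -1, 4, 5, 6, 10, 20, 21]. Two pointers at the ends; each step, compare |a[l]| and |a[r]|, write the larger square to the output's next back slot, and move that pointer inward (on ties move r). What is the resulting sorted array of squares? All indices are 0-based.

[1, 9, 16, 25, 36, 49, 100, 100, 121, 144, 196, 256, 324, 361, 400, 400, 441]

l=0 r=16: |-20|<=|21| out[16]=441, r--
l=0 r=15: |-20|<=|20| out[15]=400, r--
l=0 r=14: |-20|>|10| out[14]=400, l++
l=1 r=14: |-19|>|10| out[13]=361, l++
l=2 r=14: |-18|>|10| out[12]=324, l++
l=3 r=14: |-16|>|10| out[11]=256, l++
l=4 r=14: |-14|>|10| out[10]=196, l++
l=5 r=14: |-12|>|10| out[9]=144, l++
l=6 r=14: |-11|>|10| out[8]=121, l++
l=7 r=14: |-10|<=|10| out[7]=100, r--
l=7 r=13: |-10|>|6| out[6]=100, l++
l=8 r=13: |-7|>|6| out[5]=49, l++
l=9 r=13: |-3|<=|6| out[4]=36, r--
l=9 r=12: |-3|<=|5| out[3]=25, r--
l=9 r=11: |-3|<=|4| out[2]=16, r--
l=9 r=10: |-3|>|-1| out[1]=9, l++
l=10 r=10: |-1|<=|-1| out[0]=1, r--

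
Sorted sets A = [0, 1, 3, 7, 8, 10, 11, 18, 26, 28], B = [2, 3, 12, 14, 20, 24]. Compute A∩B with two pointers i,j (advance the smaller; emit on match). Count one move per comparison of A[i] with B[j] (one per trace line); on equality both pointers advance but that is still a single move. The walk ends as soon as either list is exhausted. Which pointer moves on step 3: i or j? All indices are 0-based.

j

[i=0,j=0] 0<2 → i++
[i=1,j=0] 1<2 → i++
[i=2,j=0] 3>2 → j++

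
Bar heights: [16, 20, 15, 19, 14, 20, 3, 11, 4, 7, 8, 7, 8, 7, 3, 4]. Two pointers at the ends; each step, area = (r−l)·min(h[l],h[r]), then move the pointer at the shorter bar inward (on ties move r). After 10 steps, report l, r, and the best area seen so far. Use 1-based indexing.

l=1 r=16: min(16,4)*15=60 best=60 *, r--
l=1 r=15: min(16,3)*14=42 best=60, r--
l=1 r=14: min(16,7)*13=91 best=91 *, r--
l=1 r=13: min(16,8)*12=96 best=96 *, r--
l=1 r=12: min(16,7)*11=77 best=96, r--
l=1 r=11: min(16,8)*10=80 best=96, r--
l=1 r=10: min(16,7)*9=63 best=96, r--
l=1 r=9: min(16,4)*8=32 best=96, r--
l=1 r=8: min(16,11)*7=77 best=96, r--
l=1 r=7: min(16,3)*6=18 best=96, r--

l=1, r=6, best area=96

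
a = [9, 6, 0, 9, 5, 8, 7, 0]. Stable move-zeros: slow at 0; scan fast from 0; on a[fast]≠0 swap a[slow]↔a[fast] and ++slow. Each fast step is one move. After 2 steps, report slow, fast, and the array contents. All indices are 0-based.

slow=0 fast=0: a[fast]=9≠0 swap→a[0]=9, slow++,fast++
slow=1 fast=1: a[fast]=6≠0 swap→a[1]=6, slow++,fast++

slow=2, fast=2, a=[9, 6, 0, 9, 5, 8, 7, 0]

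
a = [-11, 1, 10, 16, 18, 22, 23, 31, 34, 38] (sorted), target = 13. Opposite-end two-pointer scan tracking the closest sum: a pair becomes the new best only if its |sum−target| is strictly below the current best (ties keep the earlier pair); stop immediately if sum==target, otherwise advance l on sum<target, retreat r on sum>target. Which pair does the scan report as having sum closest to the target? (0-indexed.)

l=0 r=9: -11+38=27 d=14 *, r--
l=0 r=8: -11+34=23 d=10 *, r--
l=0 r=7: -11+31=20 d=7 *, r--
l=0 r=6: -11+23=12 d=1 *, l++
l=1 r=6: 1+23=24 d=11, r--
l=1 r=5: 1+22=23 d=10, r--
l=1 r=4: 1+18=19 d=6, r--
l=1 r=3: 1+16=17 d=4, r--
l=1 r=2: 1+10=11 d=2, l++

pair (-11, 23) with sum 12 (|Δ|=1)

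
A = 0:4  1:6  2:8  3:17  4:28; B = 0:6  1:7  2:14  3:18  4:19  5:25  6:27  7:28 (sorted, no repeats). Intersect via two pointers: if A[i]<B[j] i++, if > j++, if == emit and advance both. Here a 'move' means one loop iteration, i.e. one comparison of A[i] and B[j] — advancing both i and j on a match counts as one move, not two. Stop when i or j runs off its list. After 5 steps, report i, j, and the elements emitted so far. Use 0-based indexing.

i=3, j=3, emitted=[6]

i=0 j=0: 4<6, i++
i=1 j=0: 6==6 emit, i++,j++
i=2 j=1: 8>7, j++
i=2 j=2: 8<14, i++
i=3 j=2: 17>14, j++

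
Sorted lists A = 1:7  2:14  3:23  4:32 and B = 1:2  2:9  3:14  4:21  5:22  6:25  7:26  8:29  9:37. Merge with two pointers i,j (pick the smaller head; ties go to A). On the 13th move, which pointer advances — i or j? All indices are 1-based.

j

i=1 j=1: A[i]=7>B[j]=2 take 2, j++
i=1 j=2: A[i]=7<=B[j]=9 take 7, i++
i=2 j=2: A[i]=14>B[j]=9 take 9, j++
i=2 j=3: A[i]=14<=B[j]=14 take 14, i++
i=3 j=3: A[i]=23>B[j]=14 take 14, j++
i=3 j=4: A[i]=23>B[j]=21 take 21, j++
i=3 j=5: A[i]=23>B[j]=22 take 22, j++
i=3 j=6: A[i]=23<=B[j]=25 take 23, i++
i=4 j=6: A[i]=32>B[j]=25 take 25, j++
i=4 j=7: A[i]=32>B[j]=26 take 26, j++
i=4 j=8: A[i]=32>B[j]=29 take 29, j++
i=4 j=9: A[i]=32<=B[j]=37 take 32, i++
i=5 j=9: A done, take B[j]=37, j++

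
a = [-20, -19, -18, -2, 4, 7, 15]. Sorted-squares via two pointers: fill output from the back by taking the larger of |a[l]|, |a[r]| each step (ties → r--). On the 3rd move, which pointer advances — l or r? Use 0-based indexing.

l

l=0 r=6: |-20|>|15| out[6]=400, l++
l=1 r=6: |-19|>|15| out[5]=361, l++
l=2 r=6: |-18|>|15| out[4]=324, l++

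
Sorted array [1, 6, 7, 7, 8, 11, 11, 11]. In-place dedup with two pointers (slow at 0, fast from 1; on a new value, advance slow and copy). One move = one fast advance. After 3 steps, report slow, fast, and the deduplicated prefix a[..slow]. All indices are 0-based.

slow=2, fast=4, prefix=[1, 6, 7]

slow=0 fast=1: a[fast]=6≠a[slow]=1 write a[1]=6, slow++,fast++
slow=1 fast=2: a[fast]=7≠a[slow]=6 write a[2]=7, slow++,fast++
slow=2 fast=3: a[fast]=7=a[slow] dup, fast++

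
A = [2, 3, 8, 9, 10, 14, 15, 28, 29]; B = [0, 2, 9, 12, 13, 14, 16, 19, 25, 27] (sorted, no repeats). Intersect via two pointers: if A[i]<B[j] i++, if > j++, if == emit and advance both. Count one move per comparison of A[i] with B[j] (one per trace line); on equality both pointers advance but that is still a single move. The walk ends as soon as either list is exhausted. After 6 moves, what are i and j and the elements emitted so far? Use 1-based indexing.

i=6, j=4, emitted=[2, 9]

i=1 j=1: 2>0, j++
i=1 j=2: 2==2 emit, i++,j++
i=2 j=3: 3<9, i++
i=3 j=3: 8<9, i++
i=4 j=3: 9==9 emit, i++,j++
i=5 j=4: 10<12, i++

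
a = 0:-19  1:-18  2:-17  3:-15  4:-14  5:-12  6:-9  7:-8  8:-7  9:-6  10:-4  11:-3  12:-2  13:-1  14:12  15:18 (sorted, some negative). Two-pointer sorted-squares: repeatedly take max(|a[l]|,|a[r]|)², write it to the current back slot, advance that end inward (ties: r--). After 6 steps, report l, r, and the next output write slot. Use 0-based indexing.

l=5, r=14, next write slot=9

[0,15] |-19|>|18| out[15]=361 → l++
[1,15] |-18|<=|18| out[14]=324 → r--
[1,14] |-18|>|12| out[13]=324 → l++
[2,14] |-17|>|12| out[12]=289 → l++
[3,14] |-15|>|12| out[11]=225 → l++
[4,14] |-14|>|12| out[10]=196 → l++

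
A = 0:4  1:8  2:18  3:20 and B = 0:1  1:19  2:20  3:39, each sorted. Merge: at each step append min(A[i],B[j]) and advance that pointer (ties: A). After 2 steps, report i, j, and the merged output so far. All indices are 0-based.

i=0 j=0: A[i]=4>B[j]=1 take 1, j++
i=0 j=1: A[i]=4<=B[j]=19 take 4, i++

i=1, j=1, merged so far=[1, 4]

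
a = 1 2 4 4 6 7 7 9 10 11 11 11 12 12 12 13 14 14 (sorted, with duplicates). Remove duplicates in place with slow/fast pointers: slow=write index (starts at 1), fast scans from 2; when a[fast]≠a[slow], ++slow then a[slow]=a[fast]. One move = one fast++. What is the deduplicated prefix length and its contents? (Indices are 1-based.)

length 11; prefix = [1, 2, 4, 6, 7, 9, 10, 11, 12, 13, 14]

(s=1,f=2) a[fast]=2≠a[slow]=1 write a[2]=2 → slow++,fast++
(s=2,f=3) a[fast]=4≠a[slow]=2 write a[3]=4 → slow++,fast++
(s=3,f=4) a[fast]=4=a[slow] dup → fast++
(s=3,f=5) a[fast]=6≠a[slow]=4 write a[4]=6 → slow++,fast++
(s=4,f=6) a[fast]=7≠a[slow]=6 write a[5]=7 → slow++,fast++
(s=5,f=7) a[fast]=7=a[slow] dup → fast++
(s=5,f=8) a[fast]=9≠a[slow]=7 write a[6]=9 → slow++,fast++
(s=6,f=9) a[fast]=10≠a[slow]=9 write a[7]=10 → slow++,fast++
(s=7,f=10) a[fast]=11≠a[slow]=10 write a[8]=11 → slow++,fast++
(s=8,f=11) a[fast]=11=a[slow] dup → fast++
(s=8,f=12) a[fast]=11=a[slow] dup → fast++
(s=8,f=13) a[fast]=12≠a[slow]=11 write a[9]=12 → slow++,fast++
(s=9,f=14) a[fast]=12=a[slow] dup → fast++
(s=9,f=15) a[fast]=12=a[slow] dup → fast++
(s=9,f=16) a[fast]=13≠a[slow]=12 write a[10]=13 → slow++,fast++
(s=10,f=17) a[fast]=14≠a[slow]=13 write a[11]=14 → slow++,fast++
(s=11,f=18) a[fast]=14=a[slow] dup → fast++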